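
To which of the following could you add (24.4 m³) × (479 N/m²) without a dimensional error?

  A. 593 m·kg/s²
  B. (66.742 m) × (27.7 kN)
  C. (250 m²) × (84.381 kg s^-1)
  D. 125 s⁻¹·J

Reference: [m³] · [kg·m⁻¹·s⁻²] = kg·m²·s⁻².
Each option:
  A. kg·m·s⁻²
  B. [m] · [kg·m·s⁻²] = kg·m²·s⁻²  ← same
  C. [m²] · [kg·s⁻¹] = kg·m²·s⁻¹
  D. J·s⁻¹ = N·m·s⁻¹ = kg·m²·s⁻³
Only B. matches kg·m²·s⁻².

B.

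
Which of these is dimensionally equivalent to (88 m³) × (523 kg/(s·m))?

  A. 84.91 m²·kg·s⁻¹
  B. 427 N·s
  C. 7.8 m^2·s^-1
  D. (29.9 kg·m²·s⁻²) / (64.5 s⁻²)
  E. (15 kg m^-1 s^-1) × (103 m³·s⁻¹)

A.

Reference: [m³] · [kg·m⁻¹·s⁻¹] = kg·m²·s⁻¹.
Each option:
  A. kg·m²·s⁻¹  ← same
  B. N·s = kg·m·s⁻²·s = kg·m·s⁻¹
  C. m²·s⁻¹
  D. [kg·m²·s⁻²] / [s⁻²] = kg·m²
  E. [kg·m⁻¹·s⁻¹] · [m³·s⁻¹] = kg·m²·s⁻²
Only A. matches kg·m²·s⁻¹.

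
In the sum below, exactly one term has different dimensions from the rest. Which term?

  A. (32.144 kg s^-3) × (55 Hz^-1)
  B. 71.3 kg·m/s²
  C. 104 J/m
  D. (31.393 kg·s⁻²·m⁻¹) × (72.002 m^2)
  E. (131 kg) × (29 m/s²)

Dimensions:
  A. [kg·s⁻³] · [s] = kg·s⁻²
  B. kg·m·s⁻²
  C. J·m⁻¹ = N·m·m⁻¹ = kg·m·s⁻²
  D. [kg·m⁻¹·s⁻²] · [m²] = kg·m·s⁻²
  E. [kg] · [m·s⁻²] = kg·m·s⁻²
All reduce to kg·m·s⁻² except A., which is kg·s⁻².

A.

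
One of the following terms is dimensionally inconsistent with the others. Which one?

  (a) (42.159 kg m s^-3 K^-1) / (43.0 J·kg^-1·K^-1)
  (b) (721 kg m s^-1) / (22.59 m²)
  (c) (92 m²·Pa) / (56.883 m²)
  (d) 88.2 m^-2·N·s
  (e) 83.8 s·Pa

(c)

Reduce each to base SI dimensions:
  (a) [kg·m·s⁻³·K⁻¹] / [m²·s⁻²·K⁻¹] = kg·m⁻¹·s⁻¹
  (b) [kg·m·s⁻¹] / [m²] = kg·m⁻¹·s⁻¹
  (c) [kg·m·s⁻²] / [m²] = kg·m⁻¹·s⁻²
  (d) N·s·m⁻² = kg·m·s⁻²·s·m⁻² = kg·m⁻¹·s⁻¹
  (e) Pa·s = N·m⁻²·s = kg·m⁻¹·s⁻¹
All reduce to kg·m⁻¹·s⁻¹ except (c), which is kg·m⁻¹·s⁻².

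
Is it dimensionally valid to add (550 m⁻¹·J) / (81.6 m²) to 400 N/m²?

Yes

Dimensions:
  (550 m⁻¹·J) / (81.6 m²):  [kg·m·s⁻²] / [m²] = kg·m⁻¹·s⁻²
  400 N/m²:  N·m⁻² = kg·m·s⁻²·m⁻² = kg·m⁻¹·s⁻²
Both are kg·m⁻¹·s⁻², so they have the same dimensions and can be added.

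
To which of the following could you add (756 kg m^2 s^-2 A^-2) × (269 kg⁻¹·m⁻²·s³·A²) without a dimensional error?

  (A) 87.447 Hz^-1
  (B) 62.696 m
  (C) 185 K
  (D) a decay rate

Reference: [kg·m²·s⁻²·A⁻²] · [kg⁻¹·m⁻²·s³·A²] = s.
Each option:
  (A) Hz⁻¹ = (s⁻¹)⁻¹ = s  ← same
  (B) m
  (C) K
  (D) [decay rate] = s⁻¹
Only (A) matches s.

(A)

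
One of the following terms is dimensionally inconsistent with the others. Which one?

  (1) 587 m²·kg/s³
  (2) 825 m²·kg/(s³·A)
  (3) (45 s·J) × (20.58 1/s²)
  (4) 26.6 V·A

(2)

Dimensions:
  (1) kg·m²·s⁻³
  (2) kg·m²·s⁻³·A⁻¹
  (3) [kg·m²·s⁻¹] · [s⁻²] = kg·m²·s⁻³
  (4) V·A = J·C⁻¹·A = kg·m²·s⁻³
All reduce to kg·m²·s⁻³ except (2), which is kg·m²·s⁻³·A⁻¹.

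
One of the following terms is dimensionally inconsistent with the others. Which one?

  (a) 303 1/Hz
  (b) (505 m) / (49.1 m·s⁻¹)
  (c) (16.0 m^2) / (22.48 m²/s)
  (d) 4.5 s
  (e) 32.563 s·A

(e)

Work out the base dimensions of each:
  (a) Hz⁻¹ = (s⁻¹)⁻¹ = s
  (b) [m] / [m·s⁻¹] = s
  (c) [m²] / [m²·s⁻¹] = s
  (d) s
  (e) A·s = s·A
All reduce to s except (e), which is s·A.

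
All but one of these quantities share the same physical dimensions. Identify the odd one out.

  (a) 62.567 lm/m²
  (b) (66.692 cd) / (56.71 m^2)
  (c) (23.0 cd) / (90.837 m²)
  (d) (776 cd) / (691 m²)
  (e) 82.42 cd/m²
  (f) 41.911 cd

(f)

Expand each in SI base units:
  (a) lm·m⁻² = cd·m⁻² = m⁻²·cd
  (b) [cd] / [m²] = m⁻²·cd
  (c) [cd] / [m²] = m⁻²·cd
  (d) [cd] / [m²] = m⁻²·cd
  (e) cd·m⁻² = m⁻²·cd
  (f) cd
All reduce to m⁻²·cd except (f), which is cd.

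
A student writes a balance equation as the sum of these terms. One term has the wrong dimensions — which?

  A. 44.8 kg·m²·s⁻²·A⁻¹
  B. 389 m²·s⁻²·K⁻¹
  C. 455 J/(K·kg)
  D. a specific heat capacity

A.

Reduce each to base SI dimensions:
  A. kg·m²·s⁻²·A⁻¹
  B. m²·s⁻²·K⁻¹
  C. J·kg⁻¹·K⁻¹ = N·m·kg⁻¹·K⁻¹ = m²·s⁻²·K⁻¹
  D. [specific heat capacity] = m²·s⁻²·K⁻¹
All reduce to m²·s⁻²·K⁻¹ except A., which is kg·m²·s⁻²·A⁻¹.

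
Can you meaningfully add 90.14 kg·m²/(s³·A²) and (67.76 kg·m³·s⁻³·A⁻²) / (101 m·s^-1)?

No

Reduce each to base SI dimensions:
  90.14 kg·m²/(s³·A²):  kg·m²·s⁻³·A⁻²
  (67.76 kg·m³·s⁻³·A⁻²) / (101 m·s^-1):  [kg·m³·s⁻³·A⁻²] / [m·s⁻¹] = kg·m²·s⁻²·A⁻²
kg·m²·s⁻³·A⁻² ≠ kg·m²·s⁻²·A⁻², so they cannot be added.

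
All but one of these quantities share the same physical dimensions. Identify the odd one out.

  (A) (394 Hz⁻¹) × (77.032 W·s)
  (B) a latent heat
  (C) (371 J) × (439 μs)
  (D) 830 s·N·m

(B)

Expand each in SI base units:
  (A) [s] · [kg·m²·s⁻²] = kg·m²·s⁻¹
  (B) [latent heat] = m²·s⁻²
  (C) [kg·m²·s⁻²] · [s] = kg·m²·s⁻¹
  (D) N·m·s = kg·m·s⁻²·m·s = kg·m²·s⁻¹
All reduce to kg·m²·s⁻¹ except (B), which is m²·s⁻².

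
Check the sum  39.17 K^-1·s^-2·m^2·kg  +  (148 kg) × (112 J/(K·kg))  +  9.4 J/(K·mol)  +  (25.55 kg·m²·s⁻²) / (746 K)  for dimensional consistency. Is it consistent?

Dimensions:
  39.17 K^-1·s^-2·m^2·kg:  kg·m²·s⁻²·K⁻¹
  (148 kg) × (112 J/(K·kg)):  [kg] · [m²·s⁻²·K⁻¹] = kg·m²·s⁻²·K⁻¹
  9.4 J/(K·mol):  J·mol⁻¹·K⁻¹ = N·m·mol⁻¹·K⁻¹ = kg·m²·s⁻²·K⁻¹·mol⁻¹
  (25.55 kg·m²·s⁻²) / (746 K):  [kg·m²·s⁻²] / [K] = kg·m²·s⁻²·K⁻¹
The terms do not share a single dimension (kg·m²·s⁻²·K⁻¹ vs kg·m²·s⁻²·K⁻¹·mol⁻¹).

No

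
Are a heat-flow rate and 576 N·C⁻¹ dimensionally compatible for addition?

No

Expand each in SI base units:
  a heat-flow rate:  [heat-flow rate] = kg·m²·s⁻³
  576 N·C⁻¹:  N·C⁻¹ = kg·m·s⁻²·(s·A)⁻¹ = kg·m·s⁻³·A⁻¹
kg·m²·s⁻³ ≠ kg·m·s⁻³·A⁻¹, so they cannot be added.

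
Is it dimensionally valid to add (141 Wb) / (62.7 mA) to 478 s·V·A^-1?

Expand each in SI base units:
  (141 Wb) / (62.7 mA):  [kg·m²·s⁻²·A⁻¹] / [A] = kg·m²·s⁻²·A⁻²
  478 s·V·A^-1:  V·s·A⁻¹ = J·C⁻¹·s·A⁻¹ = kg·m²·s⁻²·A⁻²
Both are kg·m²·s⁻²·A⁻², so they have the same dimensions and can be added.

Yes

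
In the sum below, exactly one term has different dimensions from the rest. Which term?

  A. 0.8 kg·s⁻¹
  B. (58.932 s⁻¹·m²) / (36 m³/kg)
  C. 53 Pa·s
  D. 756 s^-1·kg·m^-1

Reduce each to base SI dimensions:
  A. kg·s⁻¹
  B. [m²·s⁻¹] / [kg⁻¹·m³] = kg·m⁻¹·s⁻¹
  C. Pa·s = N·m⁻²·s = kg·m⁻¹·s⁻¹
  D. kg·m⁻¹·s⁻¹
All reduce to kg·m⁻¹·s⁻¹ except A., which is kg·s⁻¹.

A.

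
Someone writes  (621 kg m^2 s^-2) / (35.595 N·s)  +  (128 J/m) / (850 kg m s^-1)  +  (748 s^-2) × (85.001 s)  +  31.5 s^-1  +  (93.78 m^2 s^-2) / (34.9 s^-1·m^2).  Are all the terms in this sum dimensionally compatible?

No

Work out the base dimensions of each:
  (621 kg m^2 s^-2) / (35.595 N·s):  [kg·m²·s⁻²] / [kg·m·s⁻¹] = m·s⁻¹
  (128 J/m) / (850 kg m s^-1):  [kg·m·s⁻²] / [kg·m·s⁻¹] = s⁻¹
  (748 s^-2) × (85.001 s):  [s⁻²] · [s] = s⁻¹
  31.5 s^-1:  s⁻¹
  (93.78 m^2 s^-2) / (34.9 s^-1·m^2):  [m²·s⁻²] / [m²·s⁻¹] = s⁻¹
The terms do not share a single dimension (m·s⁻¹ vs s⁻¹).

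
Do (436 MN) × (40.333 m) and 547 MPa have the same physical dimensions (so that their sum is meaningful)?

Reduce each to base SI dimensions:
  (436 MN) × (40.333 m):  [kg·m·s⁻²] · [m] = kg·m²·s⁻²
  547 MPa:  Pa = N·m⁻² = kg·m⁻¹·s⁻²
kg·m²·s⁻² ≠ kg·m⁻¹·s⁻², so they cannot be added.

No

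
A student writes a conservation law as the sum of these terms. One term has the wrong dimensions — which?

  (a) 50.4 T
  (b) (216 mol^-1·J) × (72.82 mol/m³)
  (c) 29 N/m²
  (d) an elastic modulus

(a)

Work out the base dimensions of each:
  (a) T = Wb·m⁻² = kg·s⁻²·A⁻¹
  (b) [kg·m²·s⁻²·mol⁻¹] · [m⁻³·mol] = kg·m⁻¹·s⁻²
  (c) N·m⁻² = kg·m·s⁻²·m⁻² = kg·m⁻¹·s⁻²
  (d) [elastic modulus] = kg·m⁻¹·s⁻²
All reduce to kg·m⁻¹·s⁻² except (a), which is kg·s⁻²·A⁻¹.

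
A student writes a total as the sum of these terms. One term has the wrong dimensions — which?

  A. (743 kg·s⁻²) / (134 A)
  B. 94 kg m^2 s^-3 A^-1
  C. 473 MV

Dimensions:
  A. [kg·s⁻²] / [A] = kg·s⁻²·A⁻¹
  B. kg·m²·s⁻³·A⁻¹
  C. V = J·C⁻¹ = kg·m²·s⁻³·A⁻¹
All reduce to kg·m²·s⁻³·A⁻¹ except A., which is kg·s⁻²·A⁻¹.

A.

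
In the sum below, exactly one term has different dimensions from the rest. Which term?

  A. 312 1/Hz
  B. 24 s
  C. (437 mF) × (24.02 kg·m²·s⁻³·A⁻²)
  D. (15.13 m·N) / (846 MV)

D.

Dimensions:
  A. Hz⁻¹ = (s⁻¹)⁻¹ = s
  B. s
  C. [kg⁻¹·m⁻²·s⁴·A²] · [kg·m²·s⁻³·A⁻²] = s
  D. [kg·m²·s⁻²] / [kg·m²·s⁻³·A⁻¹] = s·A
All reduce to s except D., which is s·A.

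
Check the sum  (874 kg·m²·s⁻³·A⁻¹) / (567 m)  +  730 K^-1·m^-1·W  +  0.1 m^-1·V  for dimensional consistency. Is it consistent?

Expand each in SI base units:
  (874 kg·m²·s⁻³·A⁻¹) / (567 m):  [kg·m²·s⁻³·A⁻¹] / [m] = kg·m·s⁻³·A⁻¹
  730 K^-1·m^-1·W:  W·m⁻¹·K⁻¹ = J·s⁻¹·m⁻¹·K⁻¹ = kg·m·s⁻³·K⁻¹
  0.1 m^-1·V:  V·m⁻¹ = J·C⁻¹·m⁻¹ = kg·m·s⁻³·A⁻¹
The terms do not share a single dimension (kg·m·s⁻³·A⁻¹ vs kg·m·s⁻³·K⁻¹).

No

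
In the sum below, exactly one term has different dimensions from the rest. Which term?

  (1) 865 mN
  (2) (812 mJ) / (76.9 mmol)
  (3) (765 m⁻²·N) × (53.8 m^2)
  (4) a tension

(2)

Reduce each to base SI dimensions:
  (1) N = kg·m·s⁻²
  (2) [kg·m²·s⁻²] / [mol] = kg·m²·s⁻²·mol⁻¹
  (3) [kg·m⁻¹·s⁻²] · [m²] = kg·m·s⁻²
  (4) [tension] = kg·m·s⁻²
All reduce to kg·m·s⁻² except (2), which is kg·m²·s⁻²·mol⁻¹.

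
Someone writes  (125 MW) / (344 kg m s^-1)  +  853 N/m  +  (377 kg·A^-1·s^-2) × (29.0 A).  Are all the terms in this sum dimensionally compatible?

No

In SI base units:
  (125 MW) / (344 kg m s^-1):  [kg·m²·s⁻³] / [kg·m·s⁻¹] = m·s⁻²
  853 N/m:  N·m⁻¹ = kg·m·s⁻²·m⁻¹ = kg·s⁻²
  (377 kg·A^-1·s^-2) × (29.0 A):  [kg·s⁻²·A⁻¹] · [A] = kg·s⁻²
The terms do not share a single dimension (kg·s⁻² vs m·s⁻²).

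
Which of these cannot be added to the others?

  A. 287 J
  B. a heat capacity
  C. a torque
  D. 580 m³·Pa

Work out the base dimensions of each:
  A. J = N·m = kg·m²·s⁻²
  B. [heat capacity] = kg·m²·s⁻²·K⁻¹
  C. [torque] = kg·m²·s⁻²
  D. Pa·m³ = N·m⁻²·m³ = kg·m²·s⁻²
All reduce to kg·m²·s⁻² except B., which is kg·m²·s⁻²·K⁻¹.

B.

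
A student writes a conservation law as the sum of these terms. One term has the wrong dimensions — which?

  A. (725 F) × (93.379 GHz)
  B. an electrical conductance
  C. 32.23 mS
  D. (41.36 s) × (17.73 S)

D.

Work out the base dimensions of each:
  A. [kg⁻¹·m⁻²·s⁴·A²] · [s⁻¹] = kg⁻¹·m⁻²·s³·A²
  B. [electrical conductance] = kg⁻¹·m⁻²·s³·A²
  C. S = Ω⁻¹ = kg⁻¹·m⁻²·s³·A²
  D. [s] · [kg⁻¹·m⁻²·s³·A²] = kg⁻¹·m⁻²·s⁴·A²
All reduce to kg⁻¹·m⁻²·s³·A² except D., which is kg⁻¹·m⁻²·s⁴·A².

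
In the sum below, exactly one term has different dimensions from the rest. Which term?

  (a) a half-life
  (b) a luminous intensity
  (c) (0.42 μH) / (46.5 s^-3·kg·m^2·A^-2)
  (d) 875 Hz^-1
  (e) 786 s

Expand each in SI base units:
  (a) [half-life] = s
  (b) [luminous intensity] = cd
  (c) [kg·m²·s⁻²·A⁻²] / [kg·m²·s⁻³·A⁻²] = s
  (d) Hz⁻¹ = (s⁻¹)⁻¹ = s
  (e) s
All reduce to s except (b), which is cd.

(b)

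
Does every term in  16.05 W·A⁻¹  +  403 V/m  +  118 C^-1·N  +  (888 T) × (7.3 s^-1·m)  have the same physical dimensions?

No

Expand each in SI base units:
  16.05 W·A⁻¹:  W·A⁻¹ = J·s⁻¹·A⁻¹ = kg·m²·s⁻³·A⁻¹
  403 V/m:  V·m⁻¹ = J·C⁻¹·m⁻¹ = kg·m·s⁻³·A⁻¹
  118 C^-1·N:  N·C⁻¹ = kg·m·s⁻²·(s·A)⁻¹ = kg·m·s⁻³·A⁻¹
  (888 T) × (7.3 s^-1·m):  [kg·s⁻²·A⁻¹] · [m·s⁻¹] = kg·m·s⁻³·A⁻¹
The terms do not share a single dimension (kg·m²·s⁻³·A⁻¹ vs kg·m·s⁻³·A⁻¹).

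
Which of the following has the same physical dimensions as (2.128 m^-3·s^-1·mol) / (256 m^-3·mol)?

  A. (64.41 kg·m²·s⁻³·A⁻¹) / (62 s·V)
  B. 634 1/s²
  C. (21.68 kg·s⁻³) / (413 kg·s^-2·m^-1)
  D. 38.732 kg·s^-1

Reference: [m⁻³·s⁻¹·mol] / [m⁻³·mol] = s⁻¹.
Each option:
  A. [kg·m²·s⁻³·A⁻¹] / [kg·m²·s⁻²·A⁻¹] = s⁻¹  ← same
  B. s⁻²
  C. [kg·s⁻³] / [kg·m⁻¹·s⁻²] = m·s⁻¹
  D. kg·s⁻¹
Only A. matches s⁻¹.

A.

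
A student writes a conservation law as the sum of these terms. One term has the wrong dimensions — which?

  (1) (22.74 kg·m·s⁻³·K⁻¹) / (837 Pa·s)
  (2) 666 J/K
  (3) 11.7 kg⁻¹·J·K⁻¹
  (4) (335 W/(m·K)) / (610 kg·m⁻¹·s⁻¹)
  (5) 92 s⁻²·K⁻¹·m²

(2)

Reduce each to base SI dimensions:
  (1) [kg·m·s⁻³·K⁻¹] / [kg·m⁻¹·s⁻¹] = m²·s⁻²·K⁻¹
  (2) J·K⁻¹ = N·m·K⁻¹ = kg·m²·s⁻²·K⁻¹
  (3) J·kg⁻¹·K⁻¹ = N·m·kg⁻¹·K⁻¹ = m²·s⁻²·K⁻¹
  (4) [kg·m·s⁻³·K⁻¹] / [kg·m⁻¹·s⁻¹] = m²·s⁻²·K⁻¹
  (5) m²·s⁻²·K⁻¹
All reduce to m²·s⁻²·K⁻¹ except (2), which is kg·m²·s⁻²·K⁻¹.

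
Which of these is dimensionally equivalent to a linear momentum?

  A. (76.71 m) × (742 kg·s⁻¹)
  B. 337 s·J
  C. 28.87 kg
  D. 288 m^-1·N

A.

Reference: [linear momentum] = kg·m·s⁻¹.
Each option:
  A. [m] · [kg·s⁻¹] = kg·m·s⁻¹  ← same
  B. J·s = N·m·s = kg·m²·s⁻¹
  C. kg
  D. N·m⁻¹ = kg·m·s⁻²·m⁻¹ = kg·s⁻²
Only A. matches kg·m·s⁻¹.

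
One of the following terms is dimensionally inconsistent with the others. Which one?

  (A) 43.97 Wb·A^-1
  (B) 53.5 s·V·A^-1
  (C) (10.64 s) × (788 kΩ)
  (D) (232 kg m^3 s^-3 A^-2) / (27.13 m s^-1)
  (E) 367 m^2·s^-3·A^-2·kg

Expand each in SI base units:
  (A) Wb·A⁻¹ = V·s·A⁻¹ = kg·m²·s⁻²·A⁻²
  (B) V·s·A⁻¹ = J·C⁻¹·s·A⁻¹ = kg·m²·s⁻²·A⁻²
  (C) [s] · [kg·m²·s⁻³·A⁻²] = kg·m²·s⁻²·A⁻²
  (D) [kg·m³·s⁻³·A⁻²] / [m·s⁻¹] = kg·m²·s⁻²·A⁻²
  (E) kg·m²·s⁻³·A⁻²
All reduce to kg·m²·s⁻²·A⁻² except (E), which is kg·m²·s⁻³·A⁻².

(E)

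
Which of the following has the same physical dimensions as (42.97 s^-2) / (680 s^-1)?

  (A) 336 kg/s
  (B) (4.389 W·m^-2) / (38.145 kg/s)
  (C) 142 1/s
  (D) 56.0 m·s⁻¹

(C)

Reference: [s⁻²] / [s⁻¹] = s⁻¹.
Each option:
  (A) kg·s⁻¹
  (B) [kg·s⁻³] / [kg·s⁻¹] = s⁻²
  (C) s⁻¹  ← same
  (D) m·s⁻¹
Only (C) matches s⁻¹.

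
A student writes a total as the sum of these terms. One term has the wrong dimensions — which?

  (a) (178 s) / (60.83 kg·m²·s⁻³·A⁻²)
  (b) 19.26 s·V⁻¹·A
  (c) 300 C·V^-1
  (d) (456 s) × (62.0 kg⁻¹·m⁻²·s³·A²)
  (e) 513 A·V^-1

(e)

Dimensions:
  (a) [s] / [kg·m²·s⁻³·A⁻²] = kg⁻¹·m⁻²·s⁴·A²
  (b) A·s·V⁻¹ = A·s·(J·C⁻¹)⁻¹ = kg⁻¹·m⁻²·s⁴·A²
  (c) C·V⁻¹ = s·A·(J·C⁻¹)⁻¹ = kg⁻¹·m⁻²·s⁴·A²
  (d) [s] · [kg⁻¹·m⁻²·s³·A²] = kg⁻¹·m⁻²·s⁴·A²
  (e) A·V⁻¹ = A·(J·C⁻¹)⁻¹ = kg⁻¹·m⁻²·s³·A²
All reduce to kg⁻¹·m⁻²·s⁴·A² except (e), which is kg⁻¹·m⁻²·s³·A².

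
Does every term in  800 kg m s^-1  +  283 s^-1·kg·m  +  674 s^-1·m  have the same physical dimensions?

Expand each in SI base units:
  800 kg m s^-1:  kg·m·s⁻¹
  283 s^-1·kg·m:  kg·m·s⁻¹
  674 s^-1·m:  m·s⁻¹
The terms do not share a single dimension (kg·m·s⁻¹ vs m·s⁻¹).

No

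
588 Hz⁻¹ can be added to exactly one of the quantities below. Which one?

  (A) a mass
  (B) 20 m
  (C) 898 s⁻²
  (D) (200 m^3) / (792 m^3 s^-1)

Reference: Hz⁻¹ = (s⁻¹)⁻¹ = s.
Each option:
  (A) [mass] = kg
  (B) m
  (C) s⁻²
  (D) [m³] / [m³·s⁻¹] = s  ← same
Only (D) matches s.

(D)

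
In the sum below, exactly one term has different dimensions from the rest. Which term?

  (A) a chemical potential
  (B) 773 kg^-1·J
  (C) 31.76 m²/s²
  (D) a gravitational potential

(A)

In SI base units:
  (A) [chemical potential] = kg·m²·s⁻²·mol⁻¹
  (B) J·kg⁻¹ = N·m·kg⁻¹ = m²·s⁻²
  (C) m²·s⁻²
  (D) [gravitational potential] = m²·s⁻²
All reduce to m²·s⁻² except (A), which is kg·m²·s⁻²·mol⁻¹.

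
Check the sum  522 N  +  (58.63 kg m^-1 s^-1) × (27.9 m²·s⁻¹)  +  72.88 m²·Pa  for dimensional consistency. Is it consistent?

Yes

Reduce each to base SI dimensions:
  522 N:  N = kg·m·s⁻²
  (58.63 kg m^-1 s^-1) × (27.9 m²·s⁻¹):  [kg·m⁻¹·s⁻¹] · [m²·s⁻¹] = kg·m·s⁻²
  72.88 m²·Pa:  Pa·m² = N·m⁻²·m² = kg·m·s⁻²
Every term reduces to kg·m·s⁻².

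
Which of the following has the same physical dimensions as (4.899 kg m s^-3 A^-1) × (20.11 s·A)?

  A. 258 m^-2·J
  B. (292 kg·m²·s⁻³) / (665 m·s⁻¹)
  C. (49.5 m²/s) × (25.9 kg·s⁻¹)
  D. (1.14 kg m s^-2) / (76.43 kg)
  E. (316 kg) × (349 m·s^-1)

B.

Reference: [kg·m·s⁻³·A⁻¹] · [s·A] = kg·m·s⁻².
Each option:
  A. J·m⁻² = N·m·m⁻² = kg·s⁻²
  B. [kg·m²·s⁻³] / [m·s⁻¹] = kg·m·s⁻²  ← same
  C. [m²·s⁻¹] · [kg·s⁻¹] = kg·m²·s⁻²
  D. [kg·m·s⁻²] / [kg] = m·s⁻²
  E. [kg] · [m·s⁻¹] = kg·m·s⁻¹
Only B. matches kg·m·s⁻².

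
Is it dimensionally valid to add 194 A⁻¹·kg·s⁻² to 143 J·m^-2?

Reduce each to base SI dimensions:
  194 A⁻¹·kg·s⁻²:  kg·s⁻²·A⁻¹
  143 J·m^-2:  J·m⁻² = N·m·m⁻² = kg·s⁻²
kg·s⁻²·A⁻¹ ≠ kg·s⁻², so they cannot be added.

No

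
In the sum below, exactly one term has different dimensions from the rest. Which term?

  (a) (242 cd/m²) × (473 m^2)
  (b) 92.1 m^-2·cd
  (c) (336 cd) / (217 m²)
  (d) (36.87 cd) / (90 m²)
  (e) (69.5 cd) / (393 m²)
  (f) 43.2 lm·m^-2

Work out the base dimensions of each:
  (a) [m⁻²·cd] · [m²] = cd
  (b) cd·m⁻² = m⁻²·cd
  (c) [cd] / [m²] = m⁻²·cd
  (d) [cd] / [m²] = m⁻²·cd
  (e) [cd] / [m²] = m⁻²·cd
  (f) lm·m⁻² = cd·m⁻² = m⁻²·cd
All reduce to m⁻²·cd except (a), which is cd.

(a)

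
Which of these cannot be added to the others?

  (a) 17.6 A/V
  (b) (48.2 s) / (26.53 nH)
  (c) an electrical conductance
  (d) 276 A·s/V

Work out the base dimensions of each:
  (a) A·V⁻¹ = A·(J·C⁻¹)⁻¹ = kg⁻¹·m⁻²·s³·A²
  (b) [s] / [kg·m²·s⁻²·A⁻²] = kg⁻¹·m⁻²·s³·A²
  (c) [electrical conductance] = kg⁻¹·m⁻²·s³·A²
  (d) A·s·V⁻¹ = A·s·(J·C⁻¹)⁻¹ = kg⁻¹·m⁻²·s⁴·A²
All reduce to kg⁻¹·m⁻²·s³·A² except (d), which is kg⁻¹·m⁻²·s⁴·A².

(d)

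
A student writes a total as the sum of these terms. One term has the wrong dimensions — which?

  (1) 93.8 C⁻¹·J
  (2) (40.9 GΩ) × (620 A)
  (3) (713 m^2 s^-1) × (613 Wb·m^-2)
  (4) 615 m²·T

Expand each in SI base units:
  (1) J·C⁻¹ = N·m·(s·A)⁻¹ = kg·m²·s⁻³·A⁻¹
  (2) [kg·m²·s⁻³·A⁻²] · [A] = kg·m²·s⁻³·A⁻¹
  (3) [m²·s⁻¹] · [kg·s⁻²·A⁻¹] = kg·m²·s⁻³·A⁻¹
  (4) T·m² = Wb·m⁻²·m² = kg·m²·s⁻²·A⁻¹
All reduce to kg·m²·s⁻³·A⁻¹ except (4), which is kg·m²·s⁻²·A⁻¹.

(4)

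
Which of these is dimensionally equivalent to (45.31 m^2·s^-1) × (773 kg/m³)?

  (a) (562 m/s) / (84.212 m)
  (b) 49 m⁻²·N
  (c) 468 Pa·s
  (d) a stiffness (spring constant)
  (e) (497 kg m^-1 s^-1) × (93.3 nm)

(c)

Reference: [m²·s⁻¹] · [kg·m⁻³] = kg·m⁻¹·s⁻¹.
Each option:
  (a) [m·s⁻¹] / [m] = s⁻¹
  (b) N·m⁻² = kg·m·s⁻²·m⁻² = kg·m⁻¹·s⁻²
  (c) Pa·s = N·m⁻²·s = kg·m⁻¹·s⁻¹  ← same
  (d) [stiffness (spring constant)] = kg·s⁻²
  (e) [kg·m⁻¹·s⁻¹] · [m] = kg·s⁻¹
Only (c) matches kg·m⁻¹·s⁻¹.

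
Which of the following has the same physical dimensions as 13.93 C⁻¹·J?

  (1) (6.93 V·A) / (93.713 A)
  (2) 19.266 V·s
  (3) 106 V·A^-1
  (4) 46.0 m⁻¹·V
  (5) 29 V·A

(1)

Reference: J·C⁻¹ = N·m·(s·A)⁻¹ = kg·m²·s⁻³·A⁻¹.
Each option:
  (1) [kg·m²·s⁻³] / [A] = kg·m²·s⁻³·A⁻¹  ← same
  (2) V·s = J·C⁻¹·s = kg·m²·s⁻²·A⁻¹
  (3) V·A⁻¹ = J·C⁻¹·A⁻¹ = kg·m²·s⁻³·A⁻²
  (4) V·m⁻¹ = J·C⁻¹·m⁻¹ = kg·m·s⁻³·A⁻¹
  (5) V·A = J·C⁻¹·A = kg·m²·s⁻³
Only (1) matches kg·m²·s⁻³·A⁻¹.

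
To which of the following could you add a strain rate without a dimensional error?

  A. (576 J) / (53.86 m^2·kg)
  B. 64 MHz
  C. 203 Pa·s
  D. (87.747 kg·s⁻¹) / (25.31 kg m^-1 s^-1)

B.

Reference: [strain rate] = s⁻¹.
Each option:
  A. [kg·m²·s⁻²] / [kg·m²] = s⁻²
  B. Hz = s⁻¹  ← same
  C. Pa·s = N·m⁻²·s = kg·m⁻¹·s⁻¹
  D. [kg·s⁻¹] / [kg·m⁻¹·s⁻¹] = m
Only B. matches s⁻¹.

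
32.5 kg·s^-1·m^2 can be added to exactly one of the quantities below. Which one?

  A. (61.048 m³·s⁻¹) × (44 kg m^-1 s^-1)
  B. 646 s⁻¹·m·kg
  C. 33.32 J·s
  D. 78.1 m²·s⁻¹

C.

Reference: kg·m²·s⁻¹.
Each option:
  A. [m³·s⁻¹] · [kg·m⁻¹·s⁻¹] = kg·m²·s⁻²
  B. kg·m·s⁻¹
  C. J·s = N·m·s = kg·m²·s⁻¹  ← same
  D. m²·s⁻¹
Only C. matches kg·m²·s⁻¹.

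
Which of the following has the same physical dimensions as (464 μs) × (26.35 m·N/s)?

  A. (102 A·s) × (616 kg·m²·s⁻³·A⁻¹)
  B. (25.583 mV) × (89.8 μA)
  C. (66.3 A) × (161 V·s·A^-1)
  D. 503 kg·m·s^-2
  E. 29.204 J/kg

A.

Reference: [s] · [kg·m²·s⁻³] = kg·m²·s⁻².
Each option:
  A. [s·A] · [kg·m²·s⁻³·A⁻¹] = kg·m²·s⁻²  ← same
  B. [kg·m²·s⁻³·A⁻¹] · [A] = kg·m²·s⁻³
  C. [A] · [kg·m²·s⁻²·A⁻²] = kg·m²·s⁻²·A⁻¹
  D. kg·m·s⁻²
  E. J·kg⁻¹ = N·m·kg⁻¹ = m²·s⁻²
Only A. matches kg·m²·s⁻².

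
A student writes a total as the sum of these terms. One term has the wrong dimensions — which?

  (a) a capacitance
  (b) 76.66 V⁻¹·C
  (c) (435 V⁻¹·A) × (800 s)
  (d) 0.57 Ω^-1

(d)

In SI base units:
  (a) [capacitance] = kg⁻¹·m⁻²·s⁴·A²
  (b) C·V⁻¹ = s·A·(J·C⁻¹)⁻¹ = kg⁻¹·m⁻²·s⁴·A²
  (c) [kg⁻¹·m⁻²·s³·A²] · [s] = kg⁻¹·m⁻²·s⁴·A²
  (d) Ω⁻¹ = (V·A⁻¹)⁻¹ = kg⁻¹·m⁻²·s³·A²
All reduce to kg⁻¹·m⁻²·s⁴·A² except (d), which is kg⁻¹·m⁻²·s³·A².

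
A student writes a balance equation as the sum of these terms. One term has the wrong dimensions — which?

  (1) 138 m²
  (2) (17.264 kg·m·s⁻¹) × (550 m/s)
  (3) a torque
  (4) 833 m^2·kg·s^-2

(1)

Expand each in SI base units:
  (1) m²
  (2) [kg·m·s⁻¹] · [m·s⁻¹] = kg·m²·s⁻²
  (3) [torque] = kg·m²·s⁻²
  (4) kg·m²·s⁻²
All reduce to kg·m²·s⁻² except (1), which is m².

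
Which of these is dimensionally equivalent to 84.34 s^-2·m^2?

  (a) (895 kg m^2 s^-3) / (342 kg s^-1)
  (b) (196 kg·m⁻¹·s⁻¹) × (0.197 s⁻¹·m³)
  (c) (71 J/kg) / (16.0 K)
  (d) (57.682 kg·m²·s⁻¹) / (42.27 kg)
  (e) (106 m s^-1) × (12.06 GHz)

(a)

Reference: m²·s⁻².
Each option:
  (a) [kg·m²·s⁻³] / [kg·s⁻¹] = m²·s⁻²  ← same
  (b) [kg·m⁻¹·s⁻¹] · [m³·s⁻¹] = kg·m²·s⁻²
  (c) [m²·s⁻²] / [K] = m²·s⁻²·K⁻¹
  (d) [kg·m²·s⁻¹] / [kg] = m²·s⁻¹
  (e) [m·s⁻¹] · [s⁻¹] = m·s⁻²
Only (a) matches m²·s⁻².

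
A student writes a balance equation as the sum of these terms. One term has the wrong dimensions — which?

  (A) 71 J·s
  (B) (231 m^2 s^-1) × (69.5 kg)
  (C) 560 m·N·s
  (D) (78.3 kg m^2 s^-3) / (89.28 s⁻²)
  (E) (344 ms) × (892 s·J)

(E)

Work out the base dimensions of each:
  (A) J·s = N·m·s = kg·m²·s⁻¹
  (B) [m²·s⁻¹] · [kg] = kg·m²·s⁻¹
  (C) N·m·s = kg·m·s⁻²·m·s = kg·m²·s⁻¹
  (D) [kg·m²·s⁻³] / [s⁻²] = kg·m²·s⁻¹
  (E) [s] · [kg·m²·s⁻¹] = kg·m²
All reduce to kg·m²·s⁻¹ except (E), which is kg·m².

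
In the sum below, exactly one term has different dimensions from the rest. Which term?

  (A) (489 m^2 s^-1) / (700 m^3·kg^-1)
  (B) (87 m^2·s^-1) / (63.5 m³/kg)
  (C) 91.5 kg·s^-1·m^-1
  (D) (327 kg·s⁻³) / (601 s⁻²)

(D)

Dimensions:
  (A) [m²·s⁻¹] / [kg⁻¹·m³] = kg·m⁻¹·s⁻¹
  (B) [m²·s⁻¹] / [kg⁻¹·m³] = kg·m⁻¹·s⁻¹
  (C) kg·m⁻¹·s⁻¹
  (D) [kg·s⁻³] / [s⁻²] = kg·s⁻¹
All reduce to kg·m⁻¹·s⁻¹ except (D), which is kg·s⁻¹.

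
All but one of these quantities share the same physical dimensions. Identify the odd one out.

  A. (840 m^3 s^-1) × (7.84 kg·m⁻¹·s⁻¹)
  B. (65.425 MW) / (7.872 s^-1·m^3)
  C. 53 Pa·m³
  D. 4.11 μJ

B.

Work out the base dimensions of each:
  A. [m³·s⁻¹] · [kg·m⁻¹·s⁻¹] = kg·m²·s⁻²
  B. [kg·m²·s⁻³] / [m³·s⁻¹] = kg·m⁻¹·s⁻²
  C. Pa·m³ = N·m⁻²·m³ = kg·m²·s⁻²
  D. J = N·m = kg·m²·s⁻²
All reduce to kg·m²·s⁻² except B., which is kg·m⁻¹·s⁻².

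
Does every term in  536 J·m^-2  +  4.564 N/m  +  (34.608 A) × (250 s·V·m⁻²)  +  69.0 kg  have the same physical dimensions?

Dimensions:
  536 J·m^-2:  J·m⁻² = N·m·m⁻² = kg·s⁻²
  4.564 N/m:  N·m⁻¹ = kg·m·s⁻²·m⁻¹ = kg·s⁻²
  (34.608 A) × (250 s·V·m⁻²):  [A] · [kg·s⁻²·A⁻¹] = kg·s⁻²
  69.0 kg:  kg
The terms do not share a single dimension (kg vs kg·s⁻²).

No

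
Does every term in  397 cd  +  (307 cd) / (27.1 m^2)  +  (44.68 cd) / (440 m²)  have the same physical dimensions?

No

Expand each in SI base units:
  397 cd:  cd
  (307 cd) / (27.1 m^2):  [cd] / [m²] = m⁻²·cd
  (44.68 cd) / (440 m²):  [cd] / [m²] = m⁻²·cd
The terms do not share a single dimension (cd vs m⁻²·cd).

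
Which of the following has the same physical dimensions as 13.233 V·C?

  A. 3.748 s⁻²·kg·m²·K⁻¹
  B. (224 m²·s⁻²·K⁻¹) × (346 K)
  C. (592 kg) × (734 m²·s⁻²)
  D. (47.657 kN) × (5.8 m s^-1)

C.

Reference: C·V = s·A·J·C⁻¹ = kg·m²·s⁻².
Each option:
  A. kg·m²·s⁻²·K⁻¹
  B. [m²·s⁻²·K⁻¹] · [K] = m²·s⁻²
  C. [kg] · [m²·s⁻²] = kg·m²·s⁻²  ← same
  D. [kg·m·s⁻²] · [m·s⁻¹] = kg·m²·s⁻³
Only C. matches kg·m²·s⁻².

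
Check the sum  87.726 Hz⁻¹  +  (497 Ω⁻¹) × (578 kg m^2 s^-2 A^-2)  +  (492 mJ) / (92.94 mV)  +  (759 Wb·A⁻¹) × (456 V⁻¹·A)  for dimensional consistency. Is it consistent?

Dimensions:
  87.726 Hz⁻¹:  Hz⁻¹ = (s⁻¹)⁻¹ = s
  (497 Ω⁻¹) × (578 kg m^2 s^-2 A^-2):  [kg⁻¹·m⁻²·s³·A²] · [kg·m²·s⁻²·A⁻²] = s
  (492 mJ) / (92.94 mV):  [kg·m²·s⁻²] / [kg·m²·s⁻³·A⁻¹] = s·A
  (759 Wb·A⁻¹) × (456 V⁻¹·A):  [kg·m²·s⁻²·A⁻²] · [kg⁻¹·m⁻²·s³·A²] = s
The terms do not share a single dimension (s vs s·A).

No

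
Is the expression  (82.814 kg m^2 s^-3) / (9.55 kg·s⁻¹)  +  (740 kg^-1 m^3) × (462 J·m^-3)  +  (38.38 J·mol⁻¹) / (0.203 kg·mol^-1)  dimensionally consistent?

Yes

Reduce each to base SI dimensions:
  (82.814 kg m^2 s^-3) / (9.55 kg·s⁻¹):  [kg·m²·s⁻³] / [kg·s⁻¹] = m²·s⁻²
  (740 kg^-1 m^3) × (462 J·m^-3):  [kg⁻¹·m³] · [kg·m⁻¹·s⁻²] = m²·s⁻²
  (38.38 J·mol⁻¹) / (0.203 kg·mol^-1):  [kg·m²·s⁻²·mol⁻¹] / [kg·mol⁻¹] = m²·s⁻²
Every term reduces to m²·s⁻².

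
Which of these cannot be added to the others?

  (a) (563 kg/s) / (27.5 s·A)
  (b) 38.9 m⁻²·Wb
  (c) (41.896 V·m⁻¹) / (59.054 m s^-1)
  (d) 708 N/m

(d)

Work out the base dimensions of each:
  (a) [kg·s⁻¹] / [s·A] = kg·s⁻²·A⁻¹
  (b) Wb·m⁻² = V·s·m⁻² = kg·s⁻²·A⁻¹
  (c) [kg·m·s⁻³·A⁻¹] / [m·s⁻¹] = kg·s⁻²·A⁻¹
  (d) N·m⁻¹ = kg·m·s⁻²·m⁻¹ = kg·s⁻²
All reduce to kg·s⁻²·A⁻¹ except (d), which is kg·s⁻².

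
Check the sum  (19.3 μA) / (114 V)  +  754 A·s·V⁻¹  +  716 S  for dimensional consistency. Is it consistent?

No

In SI base units:
  (19.3 μA) / (114 V):  [A] / [kg·m²·s⁻³·A⁻¹] = kg⁻¹·m⁻²·s³·A²
  754 A·s·V⁻¹:  A·s·V⁻¹ = A·s·(J·C⁻¹)⁻¹ = kg⁻¹·m⁻²·s⁴·A²
  716 S:  S = Ω⁻¹ = kg⁻¹·m⁻²·s³·A²
The terms do not share a single dimension (kg⁻¹·m⁻²·s³·A² vs kg⁻¹·m⁻²·s⁴·A²).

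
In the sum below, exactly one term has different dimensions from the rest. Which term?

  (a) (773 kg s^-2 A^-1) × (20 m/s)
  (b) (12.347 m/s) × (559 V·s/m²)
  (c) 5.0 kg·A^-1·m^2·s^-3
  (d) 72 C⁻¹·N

Dimensions:
  (a) [kg·s⁻²·A⁻¹] · [m·s⁻¹] = kg·m·s⁻³·A⁻¹
  (b) [m·s⁻¹] · [kg·s⁻²·A⁻¹] = kg·m·s⁻³·A⁻¹
  (c) kg·m²·s⁻³·A⁻¹
  (d) N·C⁻¹ = kg·m·s⁻²·(s·A)⁻¹ = kg·m·s⁻³·A⁻¹
All reduce to kg·m·s⁻³·A⁻¹ except (c), which is kg·m²·s⁻³·A⁻¹.

(c)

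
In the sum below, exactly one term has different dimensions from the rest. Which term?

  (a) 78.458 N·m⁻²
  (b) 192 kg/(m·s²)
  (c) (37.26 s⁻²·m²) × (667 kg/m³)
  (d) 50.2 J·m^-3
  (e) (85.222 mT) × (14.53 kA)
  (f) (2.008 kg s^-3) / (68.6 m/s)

(e)

In SI base units:
  (a) N·m⁻² = kg·m·s⁻²·m⁻² = kg·m⁻¹·s⁻²
  (b) kg·m⁻¹·s⁻²
  (c) [m²·s⁻²] · [kg·m⁻³] = kg·m⁻¹·s⁻²
  (d) J·m⁻³ = N·m·m⁻³ = kg·m⁻¹·s⁻²
  (e) [kg·s⁻²·A⁻¹] · [A] = kg·s⁻²
  (f) [kg·s⁻³] / [m·s⁻¹] = kg·m⁻¹·s⁻²
All reduce to kg·m⁻¹·s⁻² except (e), which is kg·s⁻².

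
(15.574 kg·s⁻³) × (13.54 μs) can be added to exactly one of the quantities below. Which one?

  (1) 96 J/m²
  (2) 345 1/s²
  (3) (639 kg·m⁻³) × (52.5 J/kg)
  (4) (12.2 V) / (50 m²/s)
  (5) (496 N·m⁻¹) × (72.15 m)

Reference: [kg·s⁻³] · [s] = kg·s⁻².
Each option:
  (1) J·m⁻² = N·m·m⁻² = kg·s⁻²  ← same
  (2) s⁻²
  (3) [kg·m⁻³] · [m²·s⁻²] = kg·m⁻¹·s⁻²
  (4) [kg·m²·s⁻³·A⁻¹] / [m²·s⁻¹] = kg·s⁻²·A⁻¹
  (5) [kg·s⁻²] · [m] = kg·m·s⁻²
Only (1) matches kg·s⁻².

(1)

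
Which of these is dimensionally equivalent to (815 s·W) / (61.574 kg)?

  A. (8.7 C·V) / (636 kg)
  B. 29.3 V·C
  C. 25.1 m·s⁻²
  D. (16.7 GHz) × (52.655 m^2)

A.

Reference: [kg·m²·s⁻²] / [kg] = m²·s⁻².
Each option:
  A. [kg·m²·s⁻²] / [kg] = m²·s⁻²  ← same
  B. C·V = s·A·J·C⁻¹ = kg·m²·s⁻²
  C. m·s⁻²
  D. [s⁻¹] · [m²] = m²·s⁻¹
Only A. matches m²·s⁻².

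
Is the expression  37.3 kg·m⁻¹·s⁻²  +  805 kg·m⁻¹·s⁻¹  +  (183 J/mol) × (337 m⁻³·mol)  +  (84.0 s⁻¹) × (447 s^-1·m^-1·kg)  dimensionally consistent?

Work out the base dimensions of each:
  37.3 kg·m⁻¹·s⁻²:  kg·m⁻¹·s⁻²
  805 kg·m⁻¹·s⁻¹:  kg·m⁻¹·s⁻¹
  (183 J/mol) × (337 m⁻³·mol):  [kg·m²·s⁻²·mol⁻¹] · [m⁻³·mol] = kg·m⁻¹·s⁻²
  (84.0 s⁻¹) × (447 s^-1·m^-1·kg):  [s⁻¹] · [kg·m⁻¹·s⁻¹] = kg·m⁻¹·s⁻²
The terms do not share a single dimension (kg·m⁻¹·s⁻² vs kg·m⁻¹·s⁻¹).

No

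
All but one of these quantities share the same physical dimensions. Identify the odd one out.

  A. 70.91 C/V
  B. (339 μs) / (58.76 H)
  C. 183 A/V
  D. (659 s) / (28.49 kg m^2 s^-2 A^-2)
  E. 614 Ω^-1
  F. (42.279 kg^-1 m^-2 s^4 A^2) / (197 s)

Work out the base dimensions of each:
  A. C·V⁻¹ = s·A·(J·C⁻¹)⁻¹ = kg⁻¹·m⁻²·s⁴·A²
  B. [s] / [kg·m²·s⁻²·A⁻²] = kg⁻¹·m⁻²·s³·A²
  C. A·V⁻¹ = A·(J·C⁻¹)⁻¹ = kg⁻¹·m⁻²·s³·A²
  D. [s] / [kg·m²·s⁻²·A⁻²] = kg⁻¹·m⁻²·s³·A²
  E. Ω⁻¹ = (V·A⁻¹)⁻¹ = kg⁻¹·m⁻²·s³·A²
  F. [kg⁻¹·m⁻²·s⁴·A²] / [s] = kg⁻¹·m⁻²·s³·A²
All reduce to kg⁻¹·m⁻²·s³·A² except A., which is kg⁻¹·m⁻²·s⁴·A².

A.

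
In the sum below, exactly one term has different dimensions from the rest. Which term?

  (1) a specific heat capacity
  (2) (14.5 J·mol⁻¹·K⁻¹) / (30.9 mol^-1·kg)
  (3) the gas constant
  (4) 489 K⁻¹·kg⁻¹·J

(3)

In SI base units:
  (1) [specific heat capacity] = m²·s⁻²·K⁻¹
  (2) [kg·m²·s⁻²·K⁻¹·mol⁻¹] / [kg·mol⁻¹] = m²·s⁻²·K⁻¹
  (3) [gas constant] = kg·m²·s⁻²·K⁻¹·mol⁻¹
  (4) J·kg⁻¹·K⁻¹ = N·m·kg⁻¹·K⁻¹ = m²·s⁻²·K⁻¹
All reduce to m²·s⁻²·K⁻¹ except (3), which is kg·m²·s⁻²·K⁻¹·mol⁻¹.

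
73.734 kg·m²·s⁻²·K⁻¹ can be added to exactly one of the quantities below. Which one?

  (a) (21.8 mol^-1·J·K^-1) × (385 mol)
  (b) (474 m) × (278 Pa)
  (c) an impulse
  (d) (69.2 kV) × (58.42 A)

(a)

Reference: kg·m²·s⁻²·K⁻¹.
Each option:
  (a) [kg·m²·s⁻²·K⁻¹·mol⁻¹] · [mol] = kg·m²·s⁻²·K⁻¹  ← same
  (b) [m] · [kg·m⁻¹·s⁻²] = kg·s⁻²
  (c) [impulse] = kg·m·s⁻¹
  (d) [kg·m²·s⁻³·A⁻¹] · [A] = kg·m²·s⁻³
Only (a) matches kg·m²·s⁻²·K⁻¹.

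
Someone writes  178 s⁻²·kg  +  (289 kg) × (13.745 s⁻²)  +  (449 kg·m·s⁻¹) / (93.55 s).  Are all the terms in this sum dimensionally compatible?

No

Expand each in SI base units:
  178 s⁻²·kg:  kg·s⁻²
  (289 kg) × (13.745 s⁻²):  [kg] · [s⁻²] = kg·s⁻²
  (449 kg·m·s⁻¹) / (93.55 s):  [kg·m·s⁻¹] / [s] = kg·m·s⁻²
The terms do not share a single dimension (kg·m·s⁻² vs kg·s⁻²).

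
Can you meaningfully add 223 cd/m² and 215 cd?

No

In SI base units:
  223 cd/m²:  cd·m⁻² = m⁻²·cd
  215 cd:  cd
m⁻²·cd ≠ cd, so they cannot be added.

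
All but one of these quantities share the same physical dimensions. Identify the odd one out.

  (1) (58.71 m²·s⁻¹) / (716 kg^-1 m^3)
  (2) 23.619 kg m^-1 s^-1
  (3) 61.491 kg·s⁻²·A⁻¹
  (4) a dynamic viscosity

Work out the base dimensions of each:
  (1) [m²·s⁻¹] / [kg⁻¹·m³] = kg·m⁻¹·s⁻¹
  (2) kg·m⁻¹·s⁻¹
  (3) kg·s⁻²·A⁻¹
  (4) [dynamic viscosity] = kg·m⁻¹·s⁻¹
All reduce to kg·m⁻¹·s⁻¹ except (3), which is kg·s⁻²·A⁻¹.

(3)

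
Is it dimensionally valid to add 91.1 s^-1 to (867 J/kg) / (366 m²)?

Work out the base dimensions of each:
  91.1 s^-1:  s⁻¹
  (867 J/kg) / (366 m²):  [m²·s⁻²] / [m²] = s⁻²
s⁻¹ ≠ s⁻², so they cannot be added.

No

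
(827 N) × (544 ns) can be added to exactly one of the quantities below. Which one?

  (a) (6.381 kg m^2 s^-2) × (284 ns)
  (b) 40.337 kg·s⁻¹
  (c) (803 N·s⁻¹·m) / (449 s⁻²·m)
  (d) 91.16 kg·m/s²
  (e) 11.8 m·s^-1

Reference: [kg·m·s⁻²] · [s] = kg·m·s⁻¹.
Each option:
  (a) [kg·m²·s⁻²] · [s] = kg·m²·s⁻¹
  (b) kg·s⁻¹
  (c) [kg·m²·s⁻³] / [m·s⁻²] = kg·m·s⁻¹  ← same
  (d) kg·m·s⁻²
  (e) m·s⁻¹
Only (c) matches kg·m·s⁻¹.

(c)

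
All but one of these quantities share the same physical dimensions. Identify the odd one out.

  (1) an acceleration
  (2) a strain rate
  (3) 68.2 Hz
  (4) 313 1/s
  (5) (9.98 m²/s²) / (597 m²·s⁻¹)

Work out the base dimensions of each:
  (1) [acceleration] = m·s⁻²
  (2) [strain rate] = s⁻¹
  (3) Hz = s⁻¹
  (4) s⁻¹
  (5) [m²·s⁻²] / [m²·s⁻¹] = s⁻¹
All reduce to s⁻¹ except (1), which is m·s⁻².

(1)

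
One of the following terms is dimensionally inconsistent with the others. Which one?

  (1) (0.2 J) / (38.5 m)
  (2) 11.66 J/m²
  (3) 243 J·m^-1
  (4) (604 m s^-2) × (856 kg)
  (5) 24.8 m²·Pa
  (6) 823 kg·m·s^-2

(2)

Reduce each to base SI dimensions:
  (1) [kg·m²·s⁻²] / [m] = kg·m·s⁻²
  (2) J·m⁻² = N·m·m⁻² = kg·s⁻²
  (3) J·m⁻¹ = N·m·m⁻¹ = kg·m·s⁻²
  (4) [m·s⁻²] · [kg] = kg·m·s⁻²
  (5) Pa·m² = N·m⁻²·m² = kg·m·s⁻²
  (6) kg·m·s⁻²
All reduce to kg·m·s⁻² except (2), which is kg·s⁻².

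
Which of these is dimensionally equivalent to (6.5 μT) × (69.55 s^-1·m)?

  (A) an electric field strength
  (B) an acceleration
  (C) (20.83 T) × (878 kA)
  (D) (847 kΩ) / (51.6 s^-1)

Reference: [kg·s⁻²·A⁻¹] · [m·s⁻¹] = kg·m·s⁻³·A⁻¹.
Each option:
  (A) [electric field strength] = kg·m·s⁻³·A⁻¹  ← same
  (B) [acceleration] = m·s⁻²
  (C) [kg·s⁻²·A⁻¹] · [A] = kg·s⁻²
  (D) [kg·m²·s⁻³·A⁻²] / [s⁻¹] = kg·m²·s⁻²·A⁻²
Only (A) matches kg·m·s⁻³·A⁻¹.

(A)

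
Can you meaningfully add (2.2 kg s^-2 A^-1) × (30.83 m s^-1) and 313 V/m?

Yes

Work out the base dimensions of each:
  (2.2 kg s^-2 A^-1) × (30.83 m s^-1):  [kg·s⁻²·A⁻¹] · [m·s⁻¹] = kg·m·s⁻³·A⁻¹
  313 V/m:  V·m⁻¹ = J·C⁻¹·m⁻¹ = kg·m·s⁻³·A⁻¹
Both are kg·m·s⁻³·A⁻¹, so they have the same dimensions and can be added.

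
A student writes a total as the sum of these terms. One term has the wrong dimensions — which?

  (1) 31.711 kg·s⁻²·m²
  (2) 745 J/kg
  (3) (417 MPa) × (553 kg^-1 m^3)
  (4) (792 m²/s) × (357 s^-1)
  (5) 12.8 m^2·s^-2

(1)

In SI base units:
  (1) kg·m²·s⁻²
  (2) J·kg⁻¹ = N·m·kg⁻¹ = m²·s⁻²
  (3) [kg·m⁻¹·s⁻²] · [kg⁻¹·m³] = m²·s⁻²
  (4) [m²·s⁻¹] · [s⁻¹] = m²·s⁻²
  (5) m²·s⁻²
All reduce to m²·s⁻² except (1), which is kg·m²·s⁻².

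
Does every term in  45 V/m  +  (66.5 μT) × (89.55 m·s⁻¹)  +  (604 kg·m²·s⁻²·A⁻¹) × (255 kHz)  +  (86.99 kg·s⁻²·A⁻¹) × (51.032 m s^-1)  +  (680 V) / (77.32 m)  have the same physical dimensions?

Dimensions:
  45 V/m:  V·m⁻¹ = J·C⁻¹·m⁻¹ = kg·m·s⁻³·A⁻¹
  (66.5 μT) × (89.55 m·s⁻¹):  [kg·s⁻²·A⁻¹] · [m·s⁻¹] = kg·m·s⁻³·A⁻¹
  (604 kg·m²·s⁻²·A⁻¹) × (255 kHz):  [kg·m²·s⁻²·A⁻¹] · [s⁻¹] = kg·m²·s⁻³·A⁻¹
  (86.99 kg·s⁻²·A⁻¹) × (51.032 m s^-1):  [kg·s⁻²·A⁻¹] · [m·s⁻¹] = kg·m·s⁻³·A⁻¹
  (680 V) / (77.32 m):  [kg·m²·s⁻³·A⁻¹] / [m] = kg·m·s⁻³·A⁻¹
The terms do not share a single dimension (kg·m²·s⁻³·A⁻¹ vs kg·m·s⁻³·A⁻¹).

No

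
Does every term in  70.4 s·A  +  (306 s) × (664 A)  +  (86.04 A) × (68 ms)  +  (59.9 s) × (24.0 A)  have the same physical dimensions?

Yes

In SI base units:
  70.4 s·A:  A·s = s·A
  (306 s) × (664 A):  [s] · [A] = s·A
  (86.04 A) × (68 ms):  [A] · [s] = s·A
  (59.9 s) × (24.0 A):  [s] · [A] = s·A
Every term reduces to s·A.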